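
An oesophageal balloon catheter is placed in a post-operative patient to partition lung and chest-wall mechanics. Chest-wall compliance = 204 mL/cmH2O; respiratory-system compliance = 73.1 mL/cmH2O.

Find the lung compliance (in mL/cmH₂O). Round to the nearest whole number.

1/CL = 1/Crs − 1/Ccw.
1/CL = 1/73.1 − 1/204 = 0.008778.
CL = 113.92 mL/cmH2O.

114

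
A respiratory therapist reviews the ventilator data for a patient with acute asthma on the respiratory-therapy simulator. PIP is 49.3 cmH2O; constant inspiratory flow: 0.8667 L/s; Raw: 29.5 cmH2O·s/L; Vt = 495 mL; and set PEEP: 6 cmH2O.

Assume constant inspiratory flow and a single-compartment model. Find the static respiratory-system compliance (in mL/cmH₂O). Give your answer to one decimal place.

27.9

Equation of motion (constant flow): PIP = Vt/C + R·V̇ + PEEP.
Vt/C = PIP − R·V̇ − PEEP = 49.3 − 29.5×0.8667 − 6 = 49.3 − 25.568 − 6 = 17.732 cmH2O.
C = Vt / 17.732 = 495 / 17.732 = 27.916 mL/cmH2O.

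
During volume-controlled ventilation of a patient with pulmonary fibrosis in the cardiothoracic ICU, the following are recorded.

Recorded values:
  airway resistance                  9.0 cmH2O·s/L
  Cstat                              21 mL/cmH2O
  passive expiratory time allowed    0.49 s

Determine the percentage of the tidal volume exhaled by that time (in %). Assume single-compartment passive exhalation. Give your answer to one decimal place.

92.5

τ = R × C = 9.0 × 21 mL/cmH2O = 9.0 × 0.021 L/cmH2O = 0.189 s.
Passive exhalation: V(t)/V₀ = e^(−t/τ) = e^(−0.49/0.189) = 0.07483.
Fraction exhaled = 1 − 0.07483 = 0.9252 → 92.52%.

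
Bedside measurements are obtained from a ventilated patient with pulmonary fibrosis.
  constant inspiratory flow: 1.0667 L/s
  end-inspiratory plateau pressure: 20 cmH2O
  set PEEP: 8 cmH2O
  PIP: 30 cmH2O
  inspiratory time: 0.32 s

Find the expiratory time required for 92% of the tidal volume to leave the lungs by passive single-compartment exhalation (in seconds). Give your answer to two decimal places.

Vt = flow × Ti = 1.0667 L/s × 0.32 s × 1000 mL/L = 341.34 mL.
R = (PIP − Pplat)/V̇ = (30 − 20) / 1.0667 = 10.0/1.0667 = 9.375 cmH2O·s/L.
C = Vt/(Pplat − PEEP) = 341.34 / (20 − 8) = 341.34/12.0 = 28.445 mL/cmH2O.
τ = R × C = 9.375 × 0.02845 L/cmH2O = 0.2667 s.
t = −τ·ln(1 − 0.92) = −0.2667·ln(0.08) = 0.6736 s.

0.67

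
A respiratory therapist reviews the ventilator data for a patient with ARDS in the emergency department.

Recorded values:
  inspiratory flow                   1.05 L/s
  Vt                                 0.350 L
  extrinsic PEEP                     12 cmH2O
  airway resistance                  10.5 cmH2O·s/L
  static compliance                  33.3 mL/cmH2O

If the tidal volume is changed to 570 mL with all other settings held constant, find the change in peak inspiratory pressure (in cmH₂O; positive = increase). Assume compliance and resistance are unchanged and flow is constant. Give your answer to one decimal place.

PIP = Vt/C + R·V̇ + PEEP (constant-flow equation of motion).
Only the elastic term changes: ΔPIP = ΔVt / C = (570 − 350) / 33.3 = 6.607 cmH2O.

6.6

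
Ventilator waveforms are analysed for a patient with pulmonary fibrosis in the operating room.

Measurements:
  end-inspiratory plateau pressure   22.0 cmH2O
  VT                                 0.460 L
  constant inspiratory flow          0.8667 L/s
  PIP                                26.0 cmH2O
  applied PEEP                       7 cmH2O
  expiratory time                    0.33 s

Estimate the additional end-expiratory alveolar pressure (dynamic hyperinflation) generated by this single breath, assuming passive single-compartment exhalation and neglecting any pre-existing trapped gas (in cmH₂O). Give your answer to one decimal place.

R = (PIP − Pplat)/V̇ = (26.0 − 22.0) / 0.8667 = 4.0/0.8667 = 4.615 cmH2O·s/L.
C = Vt/(Pplat − PEEP) = 460.0 / (22.0 − 7) = 460.0/15.0 = 30.667 mL/cmH2O.
τ = R × C = 4.615 × 0.03067 L/cmH2O = 0.1415 s.
Fraction remaining = e^(−Te/τ) = e^(−0.33/0.1415) = 0.09709; trapped volume = 460.0 × 0.09709 = 44.661 mL.
Additional alveolar pressure from trapping ≈ V_trapped / C = 44.661 / 30.667 = 1.456 cmH2O.

1.5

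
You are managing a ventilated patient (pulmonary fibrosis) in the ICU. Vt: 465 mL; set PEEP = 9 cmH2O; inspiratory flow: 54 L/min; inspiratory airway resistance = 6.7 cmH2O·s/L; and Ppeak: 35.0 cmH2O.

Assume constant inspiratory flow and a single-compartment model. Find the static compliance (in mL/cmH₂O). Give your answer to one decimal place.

Flow: 54 L/min ÷ 60 = 0.9 L/s.
Equation of motion (constant flow): PIP = Vt/C + R·V̇ + PEEP.
Vt/C = PIP − R·V̇ − PEEP = 35.0 − 6.7×0.9 − 9 = 35.0 − 6.03 − 9 = 19.97 cmH2O.
C = Vt / 19.97 = 465 / 19.97 = 23.285 mL/cmH2O.

23.3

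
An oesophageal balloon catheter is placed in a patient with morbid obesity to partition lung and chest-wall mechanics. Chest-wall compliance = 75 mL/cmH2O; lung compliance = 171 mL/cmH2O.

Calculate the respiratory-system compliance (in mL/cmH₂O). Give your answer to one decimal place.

Lung and chest wall are elastances in series: 1/Crs = 1/CL + 1/Ccw.
1/Crs = 1/171 + 1/75 = 0.01918.
Crs = 52.138 mL/cmH2O.

52.1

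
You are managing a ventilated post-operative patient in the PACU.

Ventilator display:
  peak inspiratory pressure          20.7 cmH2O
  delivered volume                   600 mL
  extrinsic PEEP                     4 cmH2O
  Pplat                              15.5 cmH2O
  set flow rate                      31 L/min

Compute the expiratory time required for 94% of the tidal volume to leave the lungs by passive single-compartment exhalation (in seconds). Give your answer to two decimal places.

Flow: 31 L/min ÷ 60 = 0.5167 L/s.
R = (PIP − Pplat)/V̇ = (20.7 − 15.5) / 0.5167 = 5.2/0.5167 = 10.064 cmH2O·s/L.
C = Vt/(Pplat − PEEP) = 600.0 / (15.5 − 4) = 600.0/11.5 = 52.174 mL/cmH2O.
τ = R × C = 10.064 × 0.05217 L/cmH2O = 0.525 s.
t = −τ·ln(1 − 0.94) = −0.525·ln(0.06) = 1.477 s.

1.48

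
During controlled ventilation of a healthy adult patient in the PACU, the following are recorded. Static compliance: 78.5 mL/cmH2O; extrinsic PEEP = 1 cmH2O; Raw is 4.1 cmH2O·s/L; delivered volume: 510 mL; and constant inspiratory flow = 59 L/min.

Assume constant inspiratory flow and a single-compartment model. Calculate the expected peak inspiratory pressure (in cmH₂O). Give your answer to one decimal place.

11.5

Flow: 59 L/min ÷ 60 = 0.9833 L/s.
Equation of motion (constant flow): PIP = Vt/C + R·V̇ + PEEP.
PIP = 510/78.5 + 4.1×0.9833 + 1 = 6.497 + 4.032 + 1 = 11.529 cmH2O.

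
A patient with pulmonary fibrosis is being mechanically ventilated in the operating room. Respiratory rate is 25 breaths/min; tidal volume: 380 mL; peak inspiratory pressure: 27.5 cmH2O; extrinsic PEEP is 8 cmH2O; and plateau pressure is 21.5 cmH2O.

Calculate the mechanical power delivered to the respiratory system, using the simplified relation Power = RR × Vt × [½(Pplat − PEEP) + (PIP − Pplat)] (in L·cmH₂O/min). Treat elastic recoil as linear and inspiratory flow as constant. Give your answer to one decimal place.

Per-breath work = Vt × [½(Pplat−PEEP) + (PIP−Pplat)] = 0.380 × [0.5×13.5 + 6.0] = 0.380 × 12.75 = 4.845 L·cmH2O.
Power = 25 × 4.845 = 121.13 L·cmH2O/min.

121.1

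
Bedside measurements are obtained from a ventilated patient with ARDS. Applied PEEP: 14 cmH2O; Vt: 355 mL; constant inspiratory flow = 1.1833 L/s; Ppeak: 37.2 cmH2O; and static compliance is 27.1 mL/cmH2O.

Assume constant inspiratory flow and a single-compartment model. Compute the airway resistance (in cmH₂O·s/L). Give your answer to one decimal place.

Equation of motion (constant flow): PIP = Vt/C + R·V̇ + PEEP.
R·V̇ = PIP − Vt/C − PEEP = 37.2 − 355/27.1 − 14 = 37.2 − 13.1 − 14 = 10.1 cmH2O.
R = 10.1 / 1.1833 = 8.535 cmH2O·s/L.

8.5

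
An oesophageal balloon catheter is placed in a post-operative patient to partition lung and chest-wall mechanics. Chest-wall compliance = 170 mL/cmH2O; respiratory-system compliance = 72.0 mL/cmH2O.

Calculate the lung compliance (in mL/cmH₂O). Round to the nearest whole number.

125

1/CL = 1/Crs − 1/Ccw.
1/CL = 1/72.0 − 1/170 = 0.008007.
CL = 124.89 mL/cmH2O.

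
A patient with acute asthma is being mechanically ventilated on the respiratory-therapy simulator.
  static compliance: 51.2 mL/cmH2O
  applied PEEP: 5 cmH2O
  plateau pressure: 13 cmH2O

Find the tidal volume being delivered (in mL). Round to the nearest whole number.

410

Vt = Cstat × (Pplat − PEEP) = 51.2 × (13 − 5) = 51.2 × 8.0 = 409.6 mL.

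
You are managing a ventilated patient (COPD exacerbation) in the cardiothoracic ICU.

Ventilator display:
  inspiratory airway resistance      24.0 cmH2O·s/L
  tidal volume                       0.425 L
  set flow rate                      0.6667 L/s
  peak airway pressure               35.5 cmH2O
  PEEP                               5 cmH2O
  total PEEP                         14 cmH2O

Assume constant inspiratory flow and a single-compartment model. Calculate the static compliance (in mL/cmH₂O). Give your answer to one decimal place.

77.3

Total PEEP = 14 cmH2O (set 5 + intrinsic 9); this is the baseline alveolar pressure.
Equation of motion (constant flow): PIP = Vt/C + R·V̇ + PEEP.
Vt/C = PIP − R·V̇ − PEEP = 35.5 − 24.0×0.6667 − 14 = 35.5 − 16.001 − 14 = 5.499 cmH2O.
C = Vt / 5.499 = 425 / 5.499 = 77.287 mL/cmH2O.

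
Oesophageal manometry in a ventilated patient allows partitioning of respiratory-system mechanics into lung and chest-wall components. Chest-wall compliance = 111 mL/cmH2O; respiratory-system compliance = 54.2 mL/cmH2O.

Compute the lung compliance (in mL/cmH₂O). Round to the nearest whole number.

1/CL = 1/Crs − 1/Ccw.
1/CL = 1/54.2 − 1/111 = 0.009441.
CL = 105.92 mL/cmH2O.

106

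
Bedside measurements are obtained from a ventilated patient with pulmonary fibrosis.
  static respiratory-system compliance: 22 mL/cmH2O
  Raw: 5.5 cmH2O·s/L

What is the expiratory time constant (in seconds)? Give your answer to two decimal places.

0.12

τ = R × C = 5.5 × 22 mL/cmH2O = 5.5 × 0.022 L/cmH2O = 0.121 s.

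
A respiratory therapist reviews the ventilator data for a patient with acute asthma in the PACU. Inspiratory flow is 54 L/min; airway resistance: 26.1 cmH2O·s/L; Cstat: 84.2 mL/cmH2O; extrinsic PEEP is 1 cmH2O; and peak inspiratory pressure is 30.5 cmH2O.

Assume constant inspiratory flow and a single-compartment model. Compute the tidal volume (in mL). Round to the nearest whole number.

506

Flow: 54 L/min ÷ 60 = 0.9 L/s.
Equation of motion (constant flow): PIP = Vt/C + R·V̇ + PEEP.
Vt/C = PIP − R·V̇ − PEEP = 30.5 − 23.49 − 1 = 6.01 cmH2O.
Vt = C × 6.01 = 84.2 × 6.01 = 506.04 mL.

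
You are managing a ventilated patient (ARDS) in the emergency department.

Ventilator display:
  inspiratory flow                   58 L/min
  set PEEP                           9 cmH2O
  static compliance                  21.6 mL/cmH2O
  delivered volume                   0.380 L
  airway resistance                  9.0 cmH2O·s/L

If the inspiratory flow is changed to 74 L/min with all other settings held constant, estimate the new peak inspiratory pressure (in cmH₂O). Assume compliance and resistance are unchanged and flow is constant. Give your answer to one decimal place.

Flow: 58 L/min ÷ 60 = 0.9667 L/s.
New flow: 74 L/min ÷ 60 = 1.2333 L/s.
PIP = Vt/C + R·V̇ + PEEP (constant-flow equation of motion).
Only the resistive term changes: ΔPIP = R × ΔV̇ = 9.0 × (1.2333 − 0.9667) = 9.0 × 0.2666 = 2.399 cmH2O.
Original PIP = 380/21.6 + 9.0×0.9667 + 9 = 35.293 cmH2O; new PIP = 35.293 + (2.399) = 37.692 cmH2O.

37.7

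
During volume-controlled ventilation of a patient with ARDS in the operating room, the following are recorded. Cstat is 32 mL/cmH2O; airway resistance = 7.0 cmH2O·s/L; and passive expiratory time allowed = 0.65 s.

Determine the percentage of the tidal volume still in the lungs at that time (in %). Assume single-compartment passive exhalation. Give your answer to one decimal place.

5.5

τ = R × C = 7.0 × 32 mL/cmH2O = 7.0 × 0.032 L/cmH2O = 0.224 s.
Passive exhalation: V(t)/V₀ = e^(−t/τ) = e^(−0.65/0.224) = 0.05493.
Fraction remaining = 0.05493 → 5.493%.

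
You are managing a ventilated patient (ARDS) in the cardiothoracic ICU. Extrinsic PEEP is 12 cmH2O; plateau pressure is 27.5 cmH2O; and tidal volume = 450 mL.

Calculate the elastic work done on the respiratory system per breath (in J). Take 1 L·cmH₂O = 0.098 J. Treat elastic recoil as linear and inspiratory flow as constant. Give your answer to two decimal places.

Elastic work ≈ ½ × (Pplat − PEEP) × Vt = 0.5 × (27.5 − 12) × 0.450 L = 0.5 × 15.5 × 0.450 = 3.488 L·cmH2O.
× 0.098 J/(L·cmH2O) → 0.3418 J.

0.34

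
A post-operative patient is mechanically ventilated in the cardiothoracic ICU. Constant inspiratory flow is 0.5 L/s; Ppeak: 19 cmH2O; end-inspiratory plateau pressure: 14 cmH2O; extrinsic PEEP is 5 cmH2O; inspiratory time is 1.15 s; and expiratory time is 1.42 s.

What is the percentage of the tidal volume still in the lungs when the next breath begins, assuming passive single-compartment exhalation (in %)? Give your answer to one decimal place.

10.8

Vt = flow × Ti = 0.5 L/s × 1.15 s × 1000 mL/L = 575.0 mL.
R = (PIP − Pplat)/V̇ = (19 − 14) / 0.5 = 5.0/0.5 = 10.0 cmH2O·s/L.
C = Vt/(Pplat − PEEP) = 575.0 / (14 − 5) = 575.0/9.0 = 63.889 mL/cmH2O.
τ = R × C = 10.0 × 0.06389 L/cmH2O = 0.6389 s.
Fraction remaining at end-expiration = e^(−Te/τ) = e^(−1.42/0.6389) = 0.1083 → 10.83%.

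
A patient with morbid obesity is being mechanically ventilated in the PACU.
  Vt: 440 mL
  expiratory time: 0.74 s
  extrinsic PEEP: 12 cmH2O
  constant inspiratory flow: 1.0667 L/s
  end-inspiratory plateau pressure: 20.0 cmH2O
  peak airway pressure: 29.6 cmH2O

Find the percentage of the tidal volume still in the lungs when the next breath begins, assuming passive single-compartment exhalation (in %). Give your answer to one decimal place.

22.4

R = (PIP − Pplat)/V̇ = (29.6 − 20.0) / 1.0667 = 9.6/1.0667 = 9.0 cmH2O·s/L.
C = Vt/(Pplat − PEEP) = 440.0 / (20.0 − 12) = 440.0/8.0 = 55.0 mL/cmH2O.
τ = R × C = 9.0 × 0.055 L/cmH2O = 0.495 s.
Fraction remaining at end-expiration = e^(−Te/τ) = e^(−0.74/0.495) = 0.2243 → 22.43%.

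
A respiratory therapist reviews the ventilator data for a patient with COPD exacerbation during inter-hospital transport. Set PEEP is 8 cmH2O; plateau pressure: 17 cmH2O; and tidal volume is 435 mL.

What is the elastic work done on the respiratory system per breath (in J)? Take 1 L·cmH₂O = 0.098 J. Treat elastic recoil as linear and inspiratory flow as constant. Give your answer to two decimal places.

Elastic work ≈ ½ × (Pplat − PEEP) × Vt = 0.5 × (17 − 8) × 0.435 L = 0.5 × 9.0 × 0.435 = 1.958 L·cmH2O.
× 0.098 J/(L·cmH2O) → 0.1919 J.

0.19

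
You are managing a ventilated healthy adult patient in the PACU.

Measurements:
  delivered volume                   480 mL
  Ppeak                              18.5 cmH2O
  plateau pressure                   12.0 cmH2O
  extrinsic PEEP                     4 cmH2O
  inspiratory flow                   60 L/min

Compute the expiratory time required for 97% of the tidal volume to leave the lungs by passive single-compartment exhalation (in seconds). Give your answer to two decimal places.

Flow: 60 L/min ÷ 60 = 1 L/s.
R = (PIP − Pplat)/V̇ = (18.5 − 12.0) / 1 = 6.5/1 = 6.5 cmH2O·s/L.
C = Vt/(Pplat − PEEP) = 480.0 / (12.0 − 4) = 480.0/8.0 = 60.0 mL/cmH2O.
τ = R × C = 6.5 × 0.06 L/cmH2O = 0.39 s.
t = −τ·ln(1 − 0.97) = −0.39·ln(0.03) = 1.368 s.

1.37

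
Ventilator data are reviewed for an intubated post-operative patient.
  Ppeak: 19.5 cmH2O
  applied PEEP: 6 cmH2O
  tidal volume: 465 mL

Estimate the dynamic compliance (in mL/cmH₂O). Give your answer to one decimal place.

34.4

Dynamic compliance = Vt / (PIP − PEEP) = 465 / (19.5 − 6) = 465 / 13.5 = 34.444 mL/cmH2O.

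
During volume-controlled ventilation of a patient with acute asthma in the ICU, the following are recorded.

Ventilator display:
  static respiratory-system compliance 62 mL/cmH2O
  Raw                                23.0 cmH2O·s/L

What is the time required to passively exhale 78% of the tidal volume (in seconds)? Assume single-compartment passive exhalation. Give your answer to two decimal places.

τ = R × C = 23.0 × 62 mL/cmH2O = 23.0 × 0.062 L/cmH2O = 1.426 s.
Exhaled fraction f = 1 − e^(−t/τ) → t = −τ·ln(1 − f) = −1.426·ln(0.22) = 2.159 s.

2.16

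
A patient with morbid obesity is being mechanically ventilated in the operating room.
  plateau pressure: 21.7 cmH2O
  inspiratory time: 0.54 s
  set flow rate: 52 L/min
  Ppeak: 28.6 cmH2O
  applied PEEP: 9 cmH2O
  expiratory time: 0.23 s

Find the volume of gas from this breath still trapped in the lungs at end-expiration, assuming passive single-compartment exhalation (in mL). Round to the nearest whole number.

214

Flow: 52 L/min ÷ 60 = 0.8667 L/s.
Vt = flow × Ti = 0.8667 L/s × 0.54 s × 1000 mL/L = 468.02 mL.
R = (PIP − Pplat)/V̇ = (28.6 − 21.7) / 0.8667 = 6.9/0.8667 = 7.961 cmH2O·s/L.
C = Vt/(Pplat − PEEP) = 468.02 / (21.7 − 9) = 468.02/12.7 = 36.852 mL/cmH2O.
τ = R × C = 7.961 × 0.03685 L/cmH2O = 0.2934 s.
Fraction remaining = e^(−Te/τ) = e^(−0.23/0.2934) = 0.4566.
Trapped volume = 468.02 × 0.4566 = 213.7 mL.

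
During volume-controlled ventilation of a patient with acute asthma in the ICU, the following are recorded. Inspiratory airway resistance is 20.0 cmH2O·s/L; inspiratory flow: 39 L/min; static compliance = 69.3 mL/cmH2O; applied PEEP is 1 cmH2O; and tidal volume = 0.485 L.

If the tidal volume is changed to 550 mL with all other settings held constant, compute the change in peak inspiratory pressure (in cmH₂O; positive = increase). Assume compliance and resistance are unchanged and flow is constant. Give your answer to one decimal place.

PIP = Vt/C + R·V̇ + PEEP (constant-flow equation of motion).
Only the elastic term changes: ΔPIP = ΔVt / C = (550 − 485) / 69.3 = 0.938 cmH2O.

0.9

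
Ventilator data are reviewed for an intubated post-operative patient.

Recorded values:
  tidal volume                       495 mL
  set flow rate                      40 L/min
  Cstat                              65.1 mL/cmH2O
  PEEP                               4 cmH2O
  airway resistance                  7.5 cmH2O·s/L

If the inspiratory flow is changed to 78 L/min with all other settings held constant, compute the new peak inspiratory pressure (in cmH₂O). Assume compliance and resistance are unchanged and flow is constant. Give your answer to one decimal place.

Flow: 40 L/min ÷ 60 = 0.6667 L/s.
New flow: 78 L/min ÷ 60 = 1.3 L/s.
PIP = Vt/C + R·V̇ + PEEP (constant-flow equation of motion).
Only the resistive term changes: ΔPIP = R × ΔV̇ = 7.5 × (1.3 − 0.6667) = 7.5 × 0.6333 = 4.75 cmH2O.
Original PIP = 495/65.1 + 7.5×0.6667 + 4 = 16.604 cmH2O; new PIP = 16.604 + (4.75) = 21.354 cmH2O.

21.4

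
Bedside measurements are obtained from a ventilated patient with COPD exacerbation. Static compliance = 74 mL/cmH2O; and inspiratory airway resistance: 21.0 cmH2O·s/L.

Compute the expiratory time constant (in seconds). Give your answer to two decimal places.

1.55

τ = R × C = 21.0 × 74 mL/cmH2O = 21.0 × 0.074 L/cmH2O = 1.554 s.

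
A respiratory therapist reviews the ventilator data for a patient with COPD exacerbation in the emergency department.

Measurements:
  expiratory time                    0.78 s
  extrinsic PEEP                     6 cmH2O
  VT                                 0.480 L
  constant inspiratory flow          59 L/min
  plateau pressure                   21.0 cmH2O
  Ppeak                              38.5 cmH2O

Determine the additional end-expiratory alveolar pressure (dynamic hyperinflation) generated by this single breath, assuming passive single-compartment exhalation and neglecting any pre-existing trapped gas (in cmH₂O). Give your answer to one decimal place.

3.8

Flow: 59 L/min ÷ 60 = 0.9833 L/s.
R = (PIP − Pplat)/V̇ = (38.5 − 21.0) / 0.9833 = 17.5/0.9833 = 17.797 cmH2O·s/L.
C = Vt/(Pplat − PEEP) = 480.0 / (21.0 − 6) = 480.0/15.0 = 32.0 mL/cmH2O.
τ = R × C = 17.797 × 0.032 L/cmH2O = 0.5695 s.
Fraction remaining = e^(−Te/τ) = e^(−0.78/0.5695) = 0.2542; trapped volume = 480.0 × 0.2542 = 122.02 mL.
Additional alveolar pressure from trapping ≈ V_trapped / C = 122.02 / 32.0 = 3.813 cmH2O.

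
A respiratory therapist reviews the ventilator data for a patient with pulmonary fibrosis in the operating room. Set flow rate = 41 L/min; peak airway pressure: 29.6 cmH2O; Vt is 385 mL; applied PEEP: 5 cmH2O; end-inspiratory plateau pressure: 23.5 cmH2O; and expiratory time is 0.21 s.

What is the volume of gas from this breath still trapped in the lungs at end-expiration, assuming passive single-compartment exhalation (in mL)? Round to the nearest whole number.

Flow: 41 L/min ÷ 60 = 0.6833 L/s.
R = (PIP − Pplat)/V̇ = (29.6 − 23.5) / 0.6833 = 6.1/0.6833 = 8.927 cmH2O·s/L.
C = Vt/(Pplat − PEEP) = 385.0 / (23.5 − 5) = 385.0/18.5 = 20.811 mL/cmH2O.
τ = R × C = 8.927 × 0.02081 L/cmH2O = 0.1858 s.
Fraction remaining = e^(−Te/τ) = e^(−0.21/0.1858) = 0.323.
Trapped volume = 385.0 × 0.323 = 124.36 mL.

124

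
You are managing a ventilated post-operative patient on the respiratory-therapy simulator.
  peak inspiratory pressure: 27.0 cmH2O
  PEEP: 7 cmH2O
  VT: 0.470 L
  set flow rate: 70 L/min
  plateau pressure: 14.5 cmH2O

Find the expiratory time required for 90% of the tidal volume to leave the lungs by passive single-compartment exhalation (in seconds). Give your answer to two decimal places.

1.55

Flow: 70 L/min ÷ 60 = 1.1667 L/s.
R = (PIP − Pplat)/V̇ = (27.0 − 14.5) / 1.1667 = 12.5/1.1667 = 10.714 cmH2O·s/L.
C = Vt/(Pplat − PEEP) = 470.0 / (14.5 − 7) = 470.0/7.5 = 62.667 mL/cmH2O.
τ = R × C = 10.714 × 0.06267 L/cmH2O = 0.6714 s.
t = −τ·ln(1 − 0.90) = −0.6714·ln(0.1) = 1.546 s.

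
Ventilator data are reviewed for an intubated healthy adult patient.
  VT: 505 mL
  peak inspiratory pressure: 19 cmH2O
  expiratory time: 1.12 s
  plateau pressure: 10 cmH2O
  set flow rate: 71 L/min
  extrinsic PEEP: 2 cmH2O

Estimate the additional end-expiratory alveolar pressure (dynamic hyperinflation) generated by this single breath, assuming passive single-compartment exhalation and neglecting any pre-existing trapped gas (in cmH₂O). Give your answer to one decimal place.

0.8

Flow: 71 L/min ÷ 60 = 1.1833 L/s.
R = (PIP − Pplat)/V̇ = (19 − 10) / 1.1833 = 9.0/1.1833 = 7.606 cmH2O·s/L.
C = Vt/(Pplat − PEEP) = 505.0 / (10 − 2) = 505.0/8.0 = 63.125 mL/cmH2O.
τ = R × C = 7.606 × 0.06313 L/cmH2O = 0.4802 s.
Fraction remaining = e^(−Te/τ) = e^(−1.12/0.4802) = 0.09707; trapped volume = 505.0 × 0.09707 = 49.02 mL.
Additional alveolar pressure from trapping ≈ V_trapped / C = 49.02 / 63.125 = 0.7766 cmH2O.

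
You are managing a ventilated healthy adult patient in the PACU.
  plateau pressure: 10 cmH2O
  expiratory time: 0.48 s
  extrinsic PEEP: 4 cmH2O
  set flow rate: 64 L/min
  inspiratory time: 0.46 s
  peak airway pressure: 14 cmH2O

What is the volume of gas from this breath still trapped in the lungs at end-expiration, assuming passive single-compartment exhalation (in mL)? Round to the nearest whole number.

Flow: 64 L/min ÷ 60 = 1.0667 L/s.
Vt = flow × Ti = 1.0667 L/s × 0.46 s × 1000 mL/L = 490.68 mL.
R = (PIP − Pplat)/V̇ = (14 − 10) / 1.0667 = 4.0/1.0667 = 3.75 cmH2O·s/L.
C = Vt/(Pplat − PEEP) = 490.68 / (10 − 4) = 490.68/6.0 = 81.78 mL/cmH2O.
τ = R × C = 3.75 × 0.08178 L/cmH2O = 0.3067 s.
Fraction remaining = e^(−Te/τ) = e^(−0.48/0.3067) = 0.2091.
Trapped volume = 490.68 × 0.2091 = 102.6 mL.

103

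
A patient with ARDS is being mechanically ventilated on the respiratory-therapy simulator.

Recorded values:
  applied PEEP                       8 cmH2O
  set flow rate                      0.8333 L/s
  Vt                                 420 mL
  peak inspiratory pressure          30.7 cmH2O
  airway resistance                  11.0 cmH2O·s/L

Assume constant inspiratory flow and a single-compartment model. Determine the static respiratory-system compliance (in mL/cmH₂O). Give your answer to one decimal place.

31.0

Equation of motion (constant flow): PIP = Vt/C + R·V̇ + PEEP.
Vt/C = PIP − R·V̇ − PEEP = 30.7 − 11.0×0.8333 − 8 = 30.7 − 9.166 − 8 = 13.534 cmH2O.
C = Vt / 13.534 = 420 / 13.534 = 31.033 mL/cmH2O.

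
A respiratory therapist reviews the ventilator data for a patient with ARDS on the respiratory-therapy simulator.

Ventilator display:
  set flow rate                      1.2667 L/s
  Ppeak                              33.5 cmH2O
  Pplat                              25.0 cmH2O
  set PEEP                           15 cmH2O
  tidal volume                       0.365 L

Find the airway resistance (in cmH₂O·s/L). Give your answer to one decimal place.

Raw = (PIP − Pplat) / flow = (33.5 − 25.0) / 1.2667 = 8.5 / 1.2667 = 6.71 cmH2O·s/L.

6.7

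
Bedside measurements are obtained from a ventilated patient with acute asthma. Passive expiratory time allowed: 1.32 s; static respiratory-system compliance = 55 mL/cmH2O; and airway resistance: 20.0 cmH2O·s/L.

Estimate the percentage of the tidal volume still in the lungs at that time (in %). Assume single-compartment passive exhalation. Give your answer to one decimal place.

30.1

τ = R × C = 20.0 × 55 mL/cmH2O = 20.0 × 0.055 L/cmH2O = 1.1 s.
Passive exhalation: V(t)/V₀ = e^(−t/τ) = e^(−1.32/1.1) = 0.3012.
Fraction remaining = 0.3012 → 30.12%.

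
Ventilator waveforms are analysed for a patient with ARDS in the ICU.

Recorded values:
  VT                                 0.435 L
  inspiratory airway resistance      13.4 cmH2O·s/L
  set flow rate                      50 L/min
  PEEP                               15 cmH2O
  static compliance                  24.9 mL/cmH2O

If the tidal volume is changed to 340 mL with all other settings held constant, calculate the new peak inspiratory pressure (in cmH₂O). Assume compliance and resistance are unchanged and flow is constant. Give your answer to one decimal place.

Flow: 50 L/min ÷ 60 = 0.8333 L/s.
PIP = Vt/C + R·V̇ + PEEP (constant-flow equation of motion).
Only the elastic term changes: ΔPIP = ΔVt / C = (340 − 435) / 24.9 = -3.815 cmH2O.
Original PIP = 435/24.9 + 13.4×0.8333 + 15 = 43.636 cmH2O; new PIP = 43.636 + (-3.815) = 39.821 cmH2O.

39.8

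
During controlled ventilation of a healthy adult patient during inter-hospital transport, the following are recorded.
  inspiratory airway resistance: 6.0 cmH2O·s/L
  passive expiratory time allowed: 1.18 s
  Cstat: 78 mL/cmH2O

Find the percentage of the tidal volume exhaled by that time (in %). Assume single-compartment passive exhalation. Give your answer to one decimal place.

92.0

τ = R × C = 6.0 × 78 mL/cmH2O = 6.0 × 0.078 L/cmH2O = 0.468 s.
Passive exhalation: V(t)/V₀ = e^(−t/τ) = e^(−1.18/0.468) = 0.08035.
Fraction exhaled = 1 − 0.08035 = 0.9197 → 91.97%.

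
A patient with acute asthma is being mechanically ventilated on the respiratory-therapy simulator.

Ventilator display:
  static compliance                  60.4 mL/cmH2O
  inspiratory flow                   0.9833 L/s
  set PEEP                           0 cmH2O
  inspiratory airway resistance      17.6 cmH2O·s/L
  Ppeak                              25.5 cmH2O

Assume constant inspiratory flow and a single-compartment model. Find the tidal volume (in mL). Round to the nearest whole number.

495

Equation of motion (constant flow): PIP = Vt/C + R·V̇ + PEEP.
Vt/C = PIP − R·V̇ − PEEP = 25.5 − 17.306 − 0 = 8.194 cmH2O.
Vt = C × 8.194 = 60.4 × 8.194 = 494.92 mL.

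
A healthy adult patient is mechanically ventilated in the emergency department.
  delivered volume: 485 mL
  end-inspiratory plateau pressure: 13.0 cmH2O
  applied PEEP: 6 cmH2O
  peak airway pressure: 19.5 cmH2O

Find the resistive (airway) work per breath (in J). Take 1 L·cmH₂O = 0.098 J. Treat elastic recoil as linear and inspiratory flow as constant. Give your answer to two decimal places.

0.31

With constant inspiratory flow the resistive pressure is constant at PIP − Pplat = 19.5 − 13.0 = 6.5 cmH2O, so resistive work = 6.5 × 0.485 = 3.153 L·cmH2O.
× 0.098 J/(L·cmH2O) → 0.309 J.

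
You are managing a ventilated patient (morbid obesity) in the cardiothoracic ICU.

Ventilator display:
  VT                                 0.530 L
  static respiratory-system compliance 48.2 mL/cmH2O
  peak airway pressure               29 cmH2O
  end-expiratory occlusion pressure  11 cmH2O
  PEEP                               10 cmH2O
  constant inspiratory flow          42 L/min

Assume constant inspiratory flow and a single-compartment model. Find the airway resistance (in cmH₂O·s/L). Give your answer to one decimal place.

10.0

Flow: 42 L/min ÷ 60 = 0.7 L/s.
Total PEEP = 11 cmH2O (set 10 + intrinsic 1); this is the baseline alveolar pressure.
Equation of motion (constant flow): PIP = Vt/C + R·V̇ + PEEP.
R·V̇ = PIP − Vt/C − PEEP = 29 − 530/48.2 − 11 = 29 − 10.996 − 11 = 7.004 cmH2O.
R = 7.004 / 0.7 = 10.006 cmH2O·s/L.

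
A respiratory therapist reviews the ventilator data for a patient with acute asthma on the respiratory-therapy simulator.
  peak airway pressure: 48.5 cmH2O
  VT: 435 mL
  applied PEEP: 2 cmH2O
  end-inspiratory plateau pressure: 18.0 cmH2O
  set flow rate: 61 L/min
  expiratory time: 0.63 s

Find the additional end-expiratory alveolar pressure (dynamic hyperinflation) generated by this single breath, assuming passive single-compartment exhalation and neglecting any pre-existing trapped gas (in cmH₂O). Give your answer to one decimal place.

7.4

Flow: 61 L/min ÷ 60 = 1.0167 L/s.
R = (PIP − Pplat)/V̇ = (48.5 − 18.0) / 1.0167 = 30.5/1.0167 = 29.999 cmH2O·s/L.
C = Vt/(Pplat − PEEP) = 435.0 / (18.0 − 2) = 435.0/16.0 = 27.188 mL/cmH2O.
τ = R × C = 29.999 × 0.02719 L/cmH2O = 0.8157 s.
Fraction remaining = e^(−Te/τ) = e^(−0.63/0.8157) = 0.4619; trapped volume = 435.0 × 0.4619 = 200.93 mL.
Additional alveolar pressure from trapping ≈ V_trapped / C = 200.93 / 27.188 = 7.39 cmH2O.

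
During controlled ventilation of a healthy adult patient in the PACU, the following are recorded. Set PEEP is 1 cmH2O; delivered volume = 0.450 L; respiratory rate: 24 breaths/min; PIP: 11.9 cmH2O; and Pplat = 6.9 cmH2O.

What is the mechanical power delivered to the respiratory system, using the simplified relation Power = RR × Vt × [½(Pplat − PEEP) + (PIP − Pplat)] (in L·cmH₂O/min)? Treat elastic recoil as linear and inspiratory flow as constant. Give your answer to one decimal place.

Per-breath work = Vt × [½(Pplat−PEEP) + (PIP−Pplat)] = 0.450 × [0.5×5.9 + 5.0] = 0.450 × 7.95 = 3.578 L·cmH2O.
Power = 24 × 3.578 = 85.872 L·cmH2O/min.

85.9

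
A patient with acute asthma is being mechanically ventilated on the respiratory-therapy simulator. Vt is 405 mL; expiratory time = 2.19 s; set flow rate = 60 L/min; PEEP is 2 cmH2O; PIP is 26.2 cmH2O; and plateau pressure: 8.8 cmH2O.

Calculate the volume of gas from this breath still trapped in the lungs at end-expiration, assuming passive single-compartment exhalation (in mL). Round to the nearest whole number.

Flow: 60 L/min ÷ 60 = 1 L/s.
R = (PIP − Pplat)/V̇ = (26.2 − 8.8) / 1 = 17.4/1 = 17.4 cmH2O·s/L.
C = Vt/(Pplat − PEEP) = 405.0 / (8.8 − 2) = 405.0/6.8 = 59.559 mL/cmH2O.
τ = R × C = 17.4 × 0.05956 L/cmH2O = 1.036 s.
Fraction remaining = e^(−Te/τ) = e^(−2.19/1.036) = 0.1208.
Trapped volume = 405.0 × 0.1208 = 48.924 mL.

49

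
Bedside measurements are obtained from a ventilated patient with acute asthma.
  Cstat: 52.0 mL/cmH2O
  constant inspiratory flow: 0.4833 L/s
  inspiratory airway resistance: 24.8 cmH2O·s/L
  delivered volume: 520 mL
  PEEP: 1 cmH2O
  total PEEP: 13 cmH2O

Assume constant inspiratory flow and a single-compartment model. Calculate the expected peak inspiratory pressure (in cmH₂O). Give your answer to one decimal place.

Total PEEP = 13 cmH2O (set 1 + intrinsic 12); this is the baseline alveolar pressure.
Equation of motion (constant flow): PIP = Vt/C + R·V̇ + PEEP.
PIP = 520/52.0 + 24.8×0.4833 + 13 = 10.0 + 11.986 + 13 = 34.986 cmH2O.

35.0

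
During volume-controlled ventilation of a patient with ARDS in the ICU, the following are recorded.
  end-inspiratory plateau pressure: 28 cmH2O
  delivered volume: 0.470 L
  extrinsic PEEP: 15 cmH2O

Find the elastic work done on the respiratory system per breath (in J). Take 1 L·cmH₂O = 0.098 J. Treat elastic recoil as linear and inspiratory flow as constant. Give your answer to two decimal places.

0.30

Elastic work ≈ ½ × (Pplat − PEEP) × Vt = 0.5 × (28 − 15) × 0.470 L = 0.5 × 13.0 × 0.470 = 3.055 L·cmH2O.
× 0.098 J/(L·cmH2O) → 0.2994 J.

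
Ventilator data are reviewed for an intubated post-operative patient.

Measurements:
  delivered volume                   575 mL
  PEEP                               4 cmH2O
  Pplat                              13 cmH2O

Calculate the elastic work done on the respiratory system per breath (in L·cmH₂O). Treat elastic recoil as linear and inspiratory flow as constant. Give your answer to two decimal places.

Elastic work ≈ ½ × (Pplat − PEEP) × Vt = 0.5 × (13 − 4) × 0.575 L = 0.5 × 9.0 × 0.575 = 2.588 L·cmH2O.

2.59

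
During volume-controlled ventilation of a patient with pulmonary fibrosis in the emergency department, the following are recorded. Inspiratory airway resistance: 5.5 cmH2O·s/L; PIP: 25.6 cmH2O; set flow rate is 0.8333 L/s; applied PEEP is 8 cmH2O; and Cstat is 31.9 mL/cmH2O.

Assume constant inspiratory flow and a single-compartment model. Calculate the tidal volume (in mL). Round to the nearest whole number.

Equation of motion (constant flow): PIP = Vt/C + R·V̇ + PEEP.
Vt/C = PIP − R·V̇ − PEEP = 25.6 − 4.583 − 8 = 13.017 cmH2O.
Vt = C × 13.017 = 31.9 × 13.017 = 415.24 mL.

415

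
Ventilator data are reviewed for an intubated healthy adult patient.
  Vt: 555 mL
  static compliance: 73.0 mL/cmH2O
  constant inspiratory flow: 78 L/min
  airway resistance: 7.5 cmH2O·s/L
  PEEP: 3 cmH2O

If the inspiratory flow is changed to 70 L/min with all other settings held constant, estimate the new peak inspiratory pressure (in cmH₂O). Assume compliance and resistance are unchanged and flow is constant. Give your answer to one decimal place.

Flow: 78 L/min ÷ 60 = 1.3 L/s.
New flow: 70 L/min ÷ 60 = 1.1667 L/s.
PIP = Vt/C + R·V̇ + PEEP (constant-flow equation of motion).
Only the resistive term changes: ΔPIP = R × ΔV̇ = 7.5 × (1.1667 − 1.3) = 7.5 × -0.1333 = -0.9998 cmH2O.
Original PIP = 555/73.0 + 7.5×1.3 + 3 = 20.353 cmH2O; new PIP = 20.353 + (-0.9998) = 19.353 cmH2O.

19.4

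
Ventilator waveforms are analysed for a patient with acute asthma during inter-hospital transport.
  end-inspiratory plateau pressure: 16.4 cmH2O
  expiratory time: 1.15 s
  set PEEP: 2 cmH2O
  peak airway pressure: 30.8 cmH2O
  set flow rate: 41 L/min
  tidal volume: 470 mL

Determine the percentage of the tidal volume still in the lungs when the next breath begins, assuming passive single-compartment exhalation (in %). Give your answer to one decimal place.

18.8

Flow: 41 L/min ÷ 60 = 0.6833 L/s.
R = (PIP − Pplat)/V̇ = (30.8 − 16.4) / 0.6833 = 14.4/0.6833 = 21.074 cmH2O·s/L.
C = Vt/(Pplat − PEEP) = 470.0 / (16.4 − 2) = 470.0/14.4 = 32.639 mL/cmH2O.
τ = R × C = 21.074 × 0.03264 L/cmH2O = 0.6879 s.
Fraction remaining at end-expiration = e^(−Te/τ) = e^(−1.15/0.6879) = 0.1879 → 18.79%.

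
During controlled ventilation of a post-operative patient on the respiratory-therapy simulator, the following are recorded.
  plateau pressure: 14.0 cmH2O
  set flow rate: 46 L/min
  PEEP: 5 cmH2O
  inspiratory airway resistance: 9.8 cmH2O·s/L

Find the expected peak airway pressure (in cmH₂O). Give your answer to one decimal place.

Flow: 46 L/min ÷ 60 = 0.7667 L/s.
PIP = Pplat + Raw × flow = 14.0 + 9.8 × 0.7667 = 14.0 + 7.514 = 21.514 cmH2O.

21.5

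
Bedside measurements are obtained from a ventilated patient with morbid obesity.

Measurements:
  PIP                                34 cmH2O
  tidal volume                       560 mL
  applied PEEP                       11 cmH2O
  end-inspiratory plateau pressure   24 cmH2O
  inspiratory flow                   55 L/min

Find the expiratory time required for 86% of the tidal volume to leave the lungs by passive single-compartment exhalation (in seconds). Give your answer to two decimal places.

0.92

Flow: 55 L/min ÷ 60 = 0.9167 L/s.
R = (PIP − Pplat)/V̇ = (34 − 24) / 0.9167 = 10.0/0.9167 = 10.909 cmH2O·s/L.
C = Vt/(Pplat − PEEP) = 560.0 / (24 − 11) = 560.0/13.0 = 43.077 mL/cmH2O.
τ = R × C = 10.909 × 0.04308 L/cmH2O = 0.47 s.
t = −τ·ln(1 − 0.86) = −0.47·ln(0.14) = 0.9241 s.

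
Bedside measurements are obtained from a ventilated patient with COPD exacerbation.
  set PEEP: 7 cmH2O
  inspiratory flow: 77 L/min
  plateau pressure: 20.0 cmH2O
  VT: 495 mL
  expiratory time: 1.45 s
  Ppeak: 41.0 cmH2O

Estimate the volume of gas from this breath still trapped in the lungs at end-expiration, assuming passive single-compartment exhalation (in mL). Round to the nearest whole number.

48

Flow: 77 L/min ÷ 60 = 1.2833 L/s.
R = (PIP − Pplat)/V̇ = (41.0 − 20.0) / 1.2833 = 21.0/1.2833 = 16.364 cmH2O·s/L.
C = Vt/(Pplat − PEEP) = 495.0 / (20.0 − 7) = 495.0/13.0 = 38.077 mL/cmH2O.
τ = R × C = 16.364 × 0.03808 L/cmH2O = 0.6231 s.
Fraction remaining = e^(−Te/τ) = e^(−1.45/0.6231) = 0.09758.
Trapped volume = 495.0 × 0.09758 = 48.302 mL.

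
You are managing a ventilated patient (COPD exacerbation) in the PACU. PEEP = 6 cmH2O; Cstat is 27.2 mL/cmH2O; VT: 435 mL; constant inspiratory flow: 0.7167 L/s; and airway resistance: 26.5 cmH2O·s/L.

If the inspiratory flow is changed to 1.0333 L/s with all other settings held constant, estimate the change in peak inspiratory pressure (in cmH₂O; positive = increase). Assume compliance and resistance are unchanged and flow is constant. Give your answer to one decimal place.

PIP = Vt/C + R·V̇ + PEEP (constant-flow equation of motion).
Only the resistive term changes: ΔPIP = R × ΔV̇ = 26.5 × (1.0333 − 0.7167) = 26.5 × 0.3166 = 8.39 cmH2O.

8.4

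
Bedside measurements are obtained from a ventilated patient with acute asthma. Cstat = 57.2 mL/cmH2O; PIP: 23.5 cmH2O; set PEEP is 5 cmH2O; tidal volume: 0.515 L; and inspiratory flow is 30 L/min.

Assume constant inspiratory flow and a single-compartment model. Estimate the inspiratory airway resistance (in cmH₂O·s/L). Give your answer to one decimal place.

19.0

Flow: 30 L/min ÷ 60 = 0.5 L/s.
Equation of motion (constant flow): PIP = Vt/C + R·V̇ + PEEP.
R·V̇ = PIP − Vt/C − PEEP = 23.5 − 515/57.2 − 5 = 23.5 − 9.003 − 5 = 9.497 cmH2O.
R = 9.497 / 0.5 = 18.994 cmH2O·s/L.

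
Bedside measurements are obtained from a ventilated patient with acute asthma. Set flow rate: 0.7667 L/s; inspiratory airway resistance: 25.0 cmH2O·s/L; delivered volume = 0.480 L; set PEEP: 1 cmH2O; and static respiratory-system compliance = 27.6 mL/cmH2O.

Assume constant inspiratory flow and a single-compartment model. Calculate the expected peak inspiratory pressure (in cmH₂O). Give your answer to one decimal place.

Equation of motion (constant flow): PIP = Vt/C + R·V̇ + PEEP.
PIP = 480/27.6 + 25.0×0.7667 + 1 = 17.391 + 19.168 + 1 = 37.559 cmH2O.

37.6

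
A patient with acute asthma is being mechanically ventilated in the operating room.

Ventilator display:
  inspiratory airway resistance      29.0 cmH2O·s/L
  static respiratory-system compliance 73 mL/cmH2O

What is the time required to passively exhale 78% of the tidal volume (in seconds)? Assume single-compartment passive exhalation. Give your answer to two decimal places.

τ = R × C = 29.0 × 73 mL/cmH2O = 29.0 × 0.073 L/cmH2O = 2.117 s.
Exhaled fraction f = 1 − e^(−t/τ) → t = −τ·ln(1 − f) = −2.117·ln(0.22) = 3.205 s.

3.21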